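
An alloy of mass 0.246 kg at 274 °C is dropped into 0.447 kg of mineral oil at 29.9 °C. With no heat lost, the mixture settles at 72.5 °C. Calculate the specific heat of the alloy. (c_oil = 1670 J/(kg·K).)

c ≈ 642 J/(kg·K)

Taking heat into each body as positive, Σ m c ΔT = 0:
0.246·c·(72.5 − 274) + 0.447·1670·(72.5 − 29.9) = 0
-49.57 c = -31800
c = -31800/-49.57 ≈ 641.5 J/(kg·K)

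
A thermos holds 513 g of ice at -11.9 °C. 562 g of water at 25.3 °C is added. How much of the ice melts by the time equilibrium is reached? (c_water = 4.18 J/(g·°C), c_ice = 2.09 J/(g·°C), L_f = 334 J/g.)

Cooling the water to 0 °C releases 562×4.18×25.3 = 59434 J.
Of that, 513×2.09×11.9 = 12759 J goes to bring the ice to 0 °C, leaving 46675 J.
Fully melting the ice requires m_ice L_f = 513×334 = 171342 J.
46675 J < 171342 J, so only part of the ice melts and the system sits at 0 °C.
m_melted×334 = 46675  ⇒  m_melted ≈ 139.7 g.

m_melted ≈ 140 g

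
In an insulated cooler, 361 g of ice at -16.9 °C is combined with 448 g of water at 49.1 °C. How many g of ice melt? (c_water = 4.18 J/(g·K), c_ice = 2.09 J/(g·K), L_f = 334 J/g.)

Heat available from the water dropping to 0 °C: 448×4.18×49.1 = 91947 J.
Warming the ice to 0 °C takes 361×2.09×16.9 = 12751 J, leaving 79196 J for melting.
To melt every bit of ice: 361×334 = 120574 J.
That's not enough to melt it all — equilibrium is at 0 °C with ice remaining.
Mass melted = 79196/334 ≈ 237.1 g.

m_melted ≈ 237 g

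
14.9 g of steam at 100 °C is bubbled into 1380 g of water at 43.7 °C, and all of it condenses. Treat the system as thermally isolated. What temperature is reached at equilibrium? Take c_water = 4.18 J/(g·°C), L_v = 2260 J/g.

Conservation of energy gives ΣQ = 0:
steam→water at 100 °C releases m L_v = 14.9·2260 = 33674
  condensate cools 100→T: 14.9·4.18·(T − 100) = 62.28(T − 100)
  water warms: 1380·4.18·(T − 43.7) = 5768.4(T − 43.7)
5830.7 T = 33674 + 6228.2 + 252079 = 291981
T ≈ 50.08 °C — below 100 °C, confirming all the steam condensed.

T_f ≈ 50.1 °C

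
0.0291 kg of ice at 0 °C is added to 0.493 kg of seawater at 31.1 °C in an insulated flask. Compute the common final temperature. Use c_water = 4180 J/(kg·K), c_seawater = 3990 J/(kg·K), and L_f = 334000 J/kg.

Taking heat into each body as positive, Σ m c ΔT = 0:
fusion: m_ice L_f = 0.0291×334000 = 9719.4; warm the meltwater: 121.64 T; seawater: 1967.1(T − 31.1)
2088.7 T = 61176 − 9719.4 = 51456
T ≈ 24.64 °C (positive, so assuming full melt was valid).

T_f ≈ 24.6 °C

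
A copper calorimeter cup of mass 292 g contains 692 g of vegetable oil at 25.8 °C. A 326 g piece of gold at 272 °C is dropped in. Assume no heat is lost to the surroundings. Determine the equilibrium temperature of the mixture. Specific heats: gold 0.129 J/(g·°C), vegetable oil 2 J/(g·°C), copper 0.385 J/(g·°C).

T_f ≈ 32.5 °C

Heat gained plus heat lost sum to zero:
326·0.129·(T − 272) + 692·2·(T − 25.8) + 292·0.385·(T − 25.8) = 0
42.05(T − 272) + 1384(T − 25.8) + 112.42(T − 25.8) = 0
1538.5 T = 50046
T ≈ 32.53 °C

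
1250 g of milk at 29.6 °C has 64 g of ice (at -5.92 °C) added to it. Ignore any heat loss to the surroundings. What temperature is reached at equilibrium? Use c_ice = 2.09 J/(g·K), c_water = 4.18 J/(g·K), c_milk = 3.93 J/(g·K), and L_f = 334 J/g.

T_f ≈ 23.8 °C

Sum of m c ΔT and latent-heat terms is zero:
ice -5.92→0 °C: 64·2.09·5.92 = 791.86; melt ice: 64·334 = 21376; warm the meltwater: 267.52 T; milk cools: 1250·3.93·(T − 29.6) = 4912.5(T − 29.6)
5180 T = 145410 − 22168 = 123242
T ≈ 23.79 °C — above 0 °C, consistent with complete melting.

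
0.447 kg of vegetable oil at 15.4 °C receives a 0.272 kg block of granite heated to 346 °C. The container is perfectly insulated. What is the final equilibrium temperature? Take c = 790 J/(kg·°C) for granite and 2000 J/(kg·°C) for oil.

Setting the total heat transfer to zero:
0.272*790*(T − 346) + 0.447*2000*(T − 15.4) = 0
214.88(T − 346) + 894(T − 15.4) = 0
(214.88 + 894) T = 214.88*346 + 894*15.4
T = 88116 / 1108.9 = 79.5 °C

T_f ≈ 79.5 °C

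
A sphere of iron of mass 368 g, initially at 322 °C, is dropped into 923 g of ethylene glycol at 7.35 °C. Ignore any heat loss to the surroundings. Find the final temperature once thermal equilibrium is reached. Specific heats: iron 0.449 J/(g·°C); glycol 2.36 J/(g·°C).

T_f ≈ 29.5 °C

Conservation of energy gives ΣQ = 0:
368×0.449×(T − 322) + 923×2.36×(T − 7.35) = 0
(165.23 + 2178.3) T = 165.23×322 + 2178.3×7.35
T = 69215/2343.5 ≈ 29.53 °C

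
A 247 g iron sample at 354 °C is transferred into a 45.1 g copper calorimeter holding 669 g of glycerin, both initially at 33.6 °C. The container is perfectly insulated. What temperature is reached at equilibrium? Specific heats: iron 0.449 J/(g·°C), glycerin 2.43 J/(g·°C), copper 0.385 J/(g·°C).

Setting the total heat transfer to zero:
247*0.449*(T − 354) + 669*2.43*(T − 33.6) + 45.1*0.385*(T − 33.6) = 0
(110.9 + 1625.7 + 17.36) T = 110.9*354 + 1625.7*33.6 + 17.36*33.6
T ≈ 53.86 °C

T_f ≈ 53.9 °C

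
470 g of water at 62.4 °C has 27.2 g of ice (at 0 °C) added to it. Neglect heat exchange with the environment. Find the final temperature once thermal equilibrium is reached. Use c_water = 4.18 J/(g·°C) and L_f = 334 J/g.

T_f ≈ 54.6 °C

Energy conservation, ΣQ = 0:
fusion: m_ice L_f = 27.2·334 = 9084.8; warm the meltwater: 113.7 T; water: 1964.6(T − 62.4)
2078.3 T = 122591 − 9084.8 = 113506
T ≈ 54.62 °C (positive, so assuming full melt was valid).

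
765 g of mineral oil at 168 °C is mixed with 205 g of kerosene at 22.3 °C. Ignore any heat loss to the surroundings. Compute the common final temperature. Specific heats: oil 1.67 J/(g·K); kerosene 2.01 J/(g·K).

T_f ≈ 132.5 °C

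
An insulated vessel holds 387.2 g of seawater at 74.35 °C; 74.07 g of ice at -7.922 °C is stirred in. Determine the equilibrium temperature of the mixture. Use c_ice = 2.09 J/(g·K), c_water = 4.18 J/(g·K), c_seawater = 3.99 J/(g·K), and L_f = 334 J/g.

T_f ≈ 47.9 °C

Net heat exchanged in the isolated system is zero:
warm ice to 0 °C: 74.07×2.09×(0 − (-7.922)) = 1226.4; fusion: m_ice L_f = 74.07×334 = 24739; warm the meltwater: 309.61 T; seawater cools: 387.2×3.99×(T − 74.35) = 1544.9(T − 74.35)
1854.5 T = 114865 − 25966 = 88900
T ≈ 47.94 °C — above 0 °C, consistent with complete melting.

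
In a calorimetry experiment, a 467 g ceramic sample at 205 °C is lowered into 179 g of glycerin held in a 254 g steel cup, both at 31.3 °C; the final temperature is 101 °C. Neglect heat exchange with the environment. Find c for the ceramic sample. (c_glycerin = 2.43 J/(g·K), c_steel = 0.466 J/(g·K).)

c ≈ 0.794 J/(g·K)

Setting the total heat transfer to zero:
467·c·(101 − 205) + 179·2.43·(101 − 31.3) + 254·0.466·(101 − 31.3) = 0
-48568 c = -38567
c = -38567/-48568 ≈ 0.7941 J/(g·K)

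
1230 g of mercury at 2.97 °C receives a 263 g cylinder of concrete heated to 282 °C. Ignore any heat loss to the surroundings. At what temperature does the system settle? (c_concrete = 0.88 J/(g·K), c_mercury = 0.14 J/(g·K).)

Setting the total heat transfer to zero:
263*0.88*(T − 282) + 1230*0.14*(T − 2.97) = 0
231.44(T − 282) + 172.2(T − 2.97) = 0
(231.44 + 172.2) T = 231.44*282 + 172.2*2.97
T = 65778 / 403.64 = 163 °C

T_f ≈ 163.0 °C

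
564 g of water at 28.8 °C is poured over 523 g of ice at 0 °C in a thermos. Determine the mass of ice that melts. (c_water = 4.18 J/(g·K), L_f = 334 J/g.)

m_melted ≈ 203 g

Cooling the water to 0 °C releases 564×4.18×28.8 = 67897 J.
Fully melting the ice requires m_ice L_f = 523×334 = 174682 J.
67897 J < 174682 J, so only part of the ice melts and the system sits at 0 °C.
m_melt = 67897 / L_f = 203.3 g.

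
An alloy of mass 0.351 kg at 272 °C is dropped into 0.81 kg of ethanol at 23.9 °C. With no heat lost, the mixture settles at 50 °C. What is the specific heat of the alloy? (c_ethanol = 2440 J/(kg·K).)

c ≈ 662 J/(kg·K)

Heat lost by the alloy = heat gained by the ethanol:
0.351×c×(272 − 50) = 0.81×2440×(50 − 23.9)
77.92 c = 51584  ⇒  c ≈ 662 J/(kg·K)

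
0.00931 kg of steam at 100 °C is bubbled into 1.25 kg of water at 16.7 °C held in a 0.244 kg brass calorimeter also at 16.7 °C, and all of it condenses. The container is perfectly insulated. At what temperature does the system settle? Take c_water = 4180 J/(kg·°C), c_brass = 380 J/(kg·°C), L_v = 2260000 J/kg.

Energy balance with sensible and latent terms:
condense steam: −0.00931·2260000 = −21041
  condensed water 100 °C→T: 38.92(T − 100)
  water warms: 1.25·4180·(T − 16.7) = 5225(T − 16.7)
  cup: 92.72(T − 16.7)
5356.6 T = 21041 + 3891.6 + 88806 = 113738
T ≈ 21.23 °C (< 100 °C, so full condensation is consistent).

T_f ≈ 21.2 °C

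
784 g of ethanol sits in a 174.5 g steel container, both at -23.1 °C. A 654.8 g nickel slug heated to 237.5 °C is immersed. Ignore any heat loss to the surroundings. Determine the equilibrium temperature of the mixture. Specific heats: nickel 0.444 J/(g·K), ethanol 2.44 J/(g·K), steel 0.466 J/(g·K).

T_f ≈ 10.1 °C

With ΣQ=0 the equilibrium temperature is the m·c-weighted mean:
T_f = (290.73×237.5 + 1913×(-23.1) + 81.32×(-23.1)) / (290.73 + 1913 + 81.32)
    = 22981 / 2285 ≈ 10.06 °C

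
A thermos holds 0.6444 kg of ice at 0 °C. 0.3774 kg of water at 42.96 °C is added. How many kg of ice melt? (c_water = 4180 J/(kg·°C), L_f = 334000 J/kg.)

m_melted ≈ 0.203 kg

Water can give up m c ΔT = 0.3774×4180×42.96 = 67771 J before reaching 0 °C.
Melting all 0.6444 kg of ice would need 0.6444×334000 = 215230 J.
That's not enough to melt it all — equilibrium is at 0 °C with ice remaining.
m_melted×334000 = 67771  ⇒  m_melted ≈ 0.2029 kg.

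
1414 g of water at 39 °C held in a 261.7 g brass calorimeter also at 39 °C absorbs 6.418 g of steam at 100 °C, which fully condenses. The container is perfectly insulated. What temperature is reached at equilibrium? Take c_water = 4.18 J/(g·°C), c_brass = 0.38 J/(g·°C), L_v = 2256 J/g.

T_f ≈ 41.7 °C

Energy conservation, ΣQ = 0:
latent heat released on condensation: 6.418·2256 = 14479; condensate cools 100→T: 6.418·4.18·(T − 100) = 26.83(T − 100); water warms: 1414·4.18·(T − 39) = 5910.5(T − 39); cup: 99.45(T − 39)
6036.8 T = 14479 + 2682.7 + 234389 = 251550
T ≈ 41.67 °C, under the boiling point, so the assumption holds.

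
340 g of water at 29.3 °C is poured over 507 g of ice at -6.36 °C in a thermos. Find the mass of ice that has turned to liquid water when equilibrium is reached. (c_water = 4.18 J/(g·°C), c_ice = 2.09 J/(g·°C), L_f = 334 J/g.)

m_melted ≈ 104 g

Cooling the water to 0 °C releases 340×4.18×29.3 = 41641 J.
Warming the ice to 0 °C takes 507×2.09×6.36 = 6739.2 J, leaving 34902 J for melting.
Melting all 507 g of ice would need 507×334 = 169338 J.
34902 J < 169338 J, so only part of the ice melts and the system sits at 0 °C.
m_melt = 34902 / L_f = 104.5 g.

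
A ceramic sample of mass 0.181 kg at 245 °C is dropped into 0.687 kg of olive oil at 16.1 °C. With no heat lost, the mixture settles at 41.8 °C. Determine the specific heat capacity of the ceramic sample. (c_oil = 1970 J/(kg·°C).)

c ≈ 946 J/(kg·°C)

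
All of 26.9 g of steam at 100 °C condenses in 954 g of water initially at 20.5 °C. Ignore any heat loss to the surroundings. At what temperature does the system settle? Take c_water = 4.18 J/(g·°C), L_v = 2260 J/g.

Let T be the final temperature. ΣQ_i = 0:
condense steam: −26.9·2260 = −60794
  condensate cools 100→T: 26.9·4.18·(T − 100) = 112.44(T − 100)
  water warms: 954·4.18·(T − 20.5) = 3987.7(T − 20.5)
4100.2 T = 60794 + 11244 + 81748 = 153786
T ≈ 37.51 °C — below 100 °C, confirming all the steam condensed.

T_f ≈ 37.5 °C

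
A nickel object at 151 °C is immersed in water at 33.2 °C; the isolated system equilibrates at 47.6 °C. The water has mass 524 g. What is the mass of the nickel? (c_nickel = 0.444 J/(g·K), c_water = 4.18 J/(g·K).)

m ≈ 687 g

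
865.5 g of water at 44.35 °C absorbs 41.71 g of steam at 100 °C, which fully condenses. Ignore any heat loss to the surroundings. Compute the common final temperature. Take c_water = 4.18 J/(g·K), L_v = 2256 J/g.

T_f ≈ 71.7 °C

Taking heat into each body as positive, Σ m c ΔT = 0:
condense steam: −41.71·2256 = −94098; condensed water 100 °C→T: 174.35(T − 100); original water: 3617.8(T − 44.35)
3792.1 T = 94098 + 17435 + 160449 = 271982
T ≈ 71.72 °C — below 100 °C, confirming all the steam condensed.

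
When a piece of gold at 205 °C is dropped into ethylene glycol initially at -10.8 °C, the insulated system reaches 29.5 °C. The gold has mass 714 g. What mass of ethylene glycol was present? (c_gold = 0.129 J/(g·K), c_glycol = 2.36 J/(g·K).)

Energy conservation, ΣQ = 0:
714·0.129·(29.5 − 205) + m·2.36·(29.5 − (-10.8)) = 0
95.11 m = 16165
m = 16165/95.11 ≈ 170 g

m ≈ 170 g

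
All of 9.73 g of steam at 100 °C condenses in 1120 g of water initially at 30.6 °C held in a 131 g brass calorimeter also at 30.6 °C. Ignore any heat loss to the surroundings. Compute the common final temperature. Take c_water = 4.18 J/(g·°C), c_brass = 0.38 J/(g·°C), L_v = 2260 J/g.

T_f ≈ 35.8 °C

Net heat exchanged in the isolated system is zero:
latent heat released on condensation: 9.73×2260 = 21990; condensate cools 100→T: 9.73×4.18×(T − 100) = 40.67(T − 100); original water: 4681.6(T − 30.6); brass cup: 131×0.38×(T − 30.6) = 49.78(T − 30.6)
4772.1 T = 21990 + 4067.1 + 144780 = 170837
T ≈ 35.80 °C (< 100 °C, so full condensation is consistent).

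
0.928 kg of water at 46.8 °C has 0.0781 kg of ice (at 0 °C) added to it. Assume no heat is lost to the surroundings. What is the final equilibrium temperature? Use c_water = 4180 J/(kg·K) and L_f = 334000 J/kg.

Let T be the final temperature. ΣQ_i = 0:
melt ice: 0.0781·334000 = 26085
  meltwater 0→T: 0.0781·4180·T = 326.46 T
  water: 3879(T − 46.8)
4205.5 T = 181539 − 26085 = 155454
T ≈ 36.96 °C. Since T > 0 °C, the all-ice-melts assumption holds.

T_f ≈ 37.0 °C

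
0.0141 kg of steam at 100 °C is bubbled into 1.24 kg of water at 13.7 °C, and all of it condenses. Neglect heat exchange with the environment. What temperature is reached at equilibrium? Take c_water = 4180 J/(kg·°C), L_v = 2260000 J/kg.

Energy conservation, ΣQ = 0:
steam→water at 100 °C releases m L_v = 0.0141×2260000 = 31866
  condensed water 100 °C→T: 58.94(T − 100)
  water warms: 1.24×4180×(T − 13.7) = 5183.2(T − 13.7)
5242.1 T = 31866 + 5893.8 + 71010 = 108770
T ≈ 20.75 °C, under the boiling point, so the assumption holds.

T_f ≈ 20.7 °C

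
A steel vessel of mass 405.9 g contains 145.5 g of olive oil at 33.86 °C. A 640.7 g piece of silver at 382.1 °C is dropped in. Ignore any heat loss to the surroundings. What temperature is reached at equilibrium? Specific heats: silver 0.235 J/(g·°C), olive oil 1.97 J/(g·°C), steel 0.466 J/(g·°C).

T_f ≈ 117.6 °C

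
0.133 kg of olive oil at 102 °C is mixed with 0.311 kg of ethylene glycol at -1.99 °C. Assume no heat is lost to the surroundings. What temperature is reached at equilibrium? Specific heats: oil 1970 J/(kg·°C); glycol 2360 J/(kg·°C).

T_f = Σ m_i c_i T_i / Σ m_i c_i:
T_f = (262.01·102 + 733.96·(-1.99)) / (262.01 + 733.96)
    = 25264 / 995.97 ≈ 25.37 °C

T_f ≈ 25.4 °C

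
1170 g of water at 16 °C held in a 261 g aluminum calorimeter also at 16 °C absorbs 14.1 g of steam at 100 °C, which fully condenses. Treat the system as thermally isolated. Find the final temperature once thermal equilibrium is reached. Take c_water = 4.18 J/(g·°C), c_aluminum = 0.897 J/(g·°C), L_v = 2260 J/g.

T_f ≈ 23.1 °C

Taking heat into each body as positive, Σ m c ΔT = 0:
steam→water at 100 °C releases m L_v = 14.1·2260 = 31866; condensate cools 100→T: 14.1·4.18·(T − 100) = 58.94(T − 100); original water: 4890.6(T − 16); cup: 234.12(T − 16)
5183.7 T = 31866 + 5893.8 + 81995 = 119755
T ≈ 23.10 °C (< 100 °C, so full condensation is consistent).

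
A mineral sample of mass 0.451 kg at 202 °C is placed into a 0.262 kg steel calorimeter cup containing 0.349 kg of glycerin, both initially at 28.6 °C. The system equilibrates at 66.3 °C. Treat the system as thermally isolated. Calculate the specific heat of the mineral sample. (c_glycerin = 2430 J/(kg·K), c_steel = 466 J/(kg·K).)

c ≈ 598 J/(kg·K)

Taking heat into each body as positive, Σ m c ΔT = 0:
0.451×c×(66.3 − 202) + 0.349×2430×(66.3 − 28.6) + 0.262×466×(66.3 − 28.6) = 0
-61.2 c = -36575
c = -36575/-61.2 ≈ 597.6 J/(kg·K)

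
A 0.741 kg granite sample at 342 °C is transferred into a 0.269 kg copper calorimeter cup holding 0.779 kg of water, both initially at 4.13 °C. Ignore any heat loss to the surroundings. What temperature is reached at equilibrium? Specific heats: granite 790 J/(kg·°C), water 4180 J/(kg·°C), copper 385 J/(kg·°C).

T_f ≈ 54.3 °C

With ΣQ=0 the equilibrium temperature is the m·c-weighted mean:
T_f = (585.39×342 + 3256.2×4.13 + 103.57×4.13) / (585.39 + 3256.2 + 103.57)
    = 214079 / 3945.2 ≈ 54.26 °C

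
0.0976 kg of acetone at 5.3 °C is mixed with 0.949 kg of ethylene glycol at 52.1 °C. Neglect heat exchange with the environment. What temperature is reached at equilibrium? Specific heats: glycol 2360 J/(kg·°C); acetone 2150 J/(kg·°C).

T_f ≈ 48.1 °C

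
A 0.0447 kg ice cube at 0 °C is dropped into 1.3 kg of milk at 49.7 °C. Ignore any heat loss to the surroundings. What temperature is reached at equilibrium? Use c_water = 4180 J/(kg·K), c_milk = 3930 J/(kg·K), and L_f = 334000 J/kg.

T_f ≈ 45.1 °C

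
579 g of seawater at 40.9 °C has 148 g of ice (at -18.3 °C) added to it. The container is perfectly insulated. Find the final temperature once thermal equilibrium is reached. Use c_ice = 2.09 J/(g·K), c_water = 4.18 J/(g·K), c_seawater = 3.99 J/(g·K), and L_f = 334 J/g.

T_f ≈ 13.5 °C

Setting the total heat transfer to zero:
warm ice to 0 °C: 148·2.09·(0 − (-18.3)) = 5660.6
  fusion: m_ice L_f = 148·334 = 49432
  warm the meltwater: 618.64 T
  seawater cools: 579·3.99·(T − 40.9) = 2310.2(T − 40.9)
2928.8 T = 94488 − 55093 = 39395
T ≈ 13.45 °C — above 0 °C, consistent with complete melting.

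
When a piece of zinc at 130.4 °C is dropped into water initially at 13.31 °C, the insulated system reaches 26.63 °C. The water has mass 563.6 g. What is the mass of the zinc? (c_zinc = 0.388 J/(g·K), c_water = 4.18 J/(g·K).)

Setting the total heat transfer to zero:
m×0.388×(26.63 − 130.4) + 563.6×4.18×(26.63 − 13.31) = 0
-40.26 m = -31380
m = -31380/-40.26 ≈ 779.4 g

m ≈ 779 g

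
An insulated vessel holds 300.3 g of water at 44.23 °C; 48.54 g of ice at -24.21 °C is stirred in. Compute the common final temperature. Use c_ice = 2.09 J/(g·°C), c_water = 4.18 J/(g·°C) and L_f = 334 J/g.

Heat gained plus heat lost sum to zero:
ice -24.21→0 °C: 48.54·2.09·24.21 = 2456.1
  fusion: m_ice L_f = 48.54·334 = 16212
  meltwater 0→T: 48.54·4.18·T = 202.9 T
  water: 1255.3(T − 44.23)
1458.2 T = 55520 − 18668 = 36851
T ≈ 25.27 °C (positive, so assuming full melt was valid).

T_f ≈ 25.3 °C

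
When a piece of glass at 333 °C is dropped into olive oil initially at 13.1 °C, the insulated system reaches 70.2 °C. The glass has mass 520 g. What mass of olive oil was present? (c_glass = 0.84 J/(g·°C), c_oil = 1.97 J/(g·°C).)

m ≈ 1020 g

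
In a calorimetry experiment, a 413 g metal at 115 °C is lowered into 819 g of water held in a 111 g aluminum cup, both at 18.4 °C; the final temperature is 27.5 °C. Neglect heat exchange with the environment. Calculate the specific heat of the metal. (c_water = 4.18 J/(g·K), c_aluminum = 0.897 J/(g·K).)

Energy conservation, ΣQ = 0:
413·c·(27.5 − 115) + 819·4.18·(27.5 − 18.4) + 111·0.897·(27.5 − 18.4) = 0
-36138 c = -32059
c = -32059/-36138 ≈ 0.8871 J/(g·K)

c ≈ 0.887 J/(g·K)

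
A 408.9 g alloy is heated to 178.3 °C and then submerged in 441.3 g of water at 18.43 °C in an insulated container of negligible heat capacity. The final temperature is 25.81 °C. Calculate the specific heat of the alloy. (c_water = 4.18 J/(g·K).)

m_s c (T_s − T_f) = m_water c_water (T_f − T_0):
408.9·c·(178.3 − 25.81) = 441.3·4.18·(25.81 − 18.43)
62353 c = 13613  ⇒  c ≈ 0.2183 J/(g·K)

c ≈ 0.218 J/(g·K)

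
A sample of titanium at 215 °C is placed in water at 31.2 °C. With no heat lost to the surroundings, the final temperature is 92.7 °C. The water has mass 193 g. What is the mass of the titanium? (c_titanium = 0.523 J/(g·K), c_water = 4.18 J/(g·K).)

m ≈ 776 g

|Q_titanium| = |Q_water|:
m·0.523·(215 − 92.7) = 193·4.18·(92.7 − 31.2)
63.96 m = 49615  ⇒  m ≈ 775.7 g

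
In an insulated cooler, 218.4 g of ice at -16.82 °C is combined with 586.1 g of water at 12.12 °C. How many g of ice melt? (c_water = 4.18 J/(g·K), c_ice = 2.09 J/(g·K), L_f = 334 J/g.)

m_melted ≈ 65.9 g

Cooling the water to 0 °C releases 586.1×4.18×12.12 = 29693 J.
Warming the ice to 0 °C takes 218.4×2.09×16.82 = 7677.6 J, leaving 22015 J for melting.
Melting all 218.4 g of ice would need 218.4×334 = 72946 J.
That's not enough to melt it all — equilibrium is at 0 °C with ice remaining.
m_melted×334 = 22015  ⇒  m_melted ≈ 65.91 g.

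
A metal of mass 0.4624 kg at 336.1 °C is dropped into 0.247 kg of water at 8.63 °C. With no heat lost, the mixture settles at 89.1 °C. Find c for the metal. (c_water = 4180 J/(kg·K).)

m_s c (T_s − T_f) = m_water c_water (T_f − T_0):
0.4624×c×(336.1 − 89.1) = 0.247×4180×(89.1 − 8.63)
114.21 c = 83082  ⇒  c ≈ 727.4 J/(kg·K)

c ≈ 727 J/(kg·K)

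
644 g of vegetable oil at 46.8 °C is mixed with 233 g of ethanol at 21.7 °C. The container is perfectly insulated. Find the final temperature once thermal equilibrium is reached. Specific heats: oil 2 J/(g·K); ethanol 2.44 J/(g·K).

Let T be the final temperature. ΣQ_i = 0:
644×2×(T − 46.8) + 233×2.44×(T − 21.7) = 0
1856.5 T = 72615
T ≈ 39.11 °C

T_f ≈ 39.1 °C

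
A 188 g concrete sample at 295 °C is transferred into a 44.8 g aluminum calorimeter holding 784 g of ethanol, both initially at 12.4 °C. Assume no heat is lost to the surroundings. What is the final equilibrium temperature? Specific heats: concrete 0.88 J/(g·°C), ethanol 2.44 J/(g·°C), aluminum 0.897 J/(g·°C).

Heat gained plus heat lost sum to zero:
188×0.88×(T − 295) + 784×2.44×(T − 12.4) + 44.8×0.897×(T − 12.4) = 0
165.44(T − 295) + 1913(T − 12.4) + 40.19(T − 12.4) = 0
2118.6 T = 73024
T = 73024 / 2118.6 = 34.5 °C

T_f ≈ 34.5 °C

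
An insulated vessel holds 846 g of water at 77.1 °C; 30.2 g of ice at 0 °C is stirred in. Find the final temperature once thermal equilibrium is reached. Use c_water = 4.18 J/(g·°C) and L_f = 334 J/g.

T_f ≈ 71.7 °C

Conservation of energy gives ΣQ = 0:
melt ice: 30.2·334 = 10087; warm the meltwater: 126.24 T; water: 3536.3(T − 77.1)
3662.5 T = 272647 − 10087 = 262560
T ≈ 71.69 °C. Since T > 0 °C, the all-ice-melts assumption holds.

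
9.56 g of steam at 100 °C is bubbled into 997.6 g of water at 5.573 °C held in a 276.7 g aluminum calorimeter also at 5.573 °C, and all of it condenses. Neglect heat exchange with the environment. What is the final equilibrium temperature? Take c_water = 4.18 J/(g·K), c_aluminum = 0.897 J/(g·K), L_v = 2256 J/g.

T_f ≈ 11.3 °C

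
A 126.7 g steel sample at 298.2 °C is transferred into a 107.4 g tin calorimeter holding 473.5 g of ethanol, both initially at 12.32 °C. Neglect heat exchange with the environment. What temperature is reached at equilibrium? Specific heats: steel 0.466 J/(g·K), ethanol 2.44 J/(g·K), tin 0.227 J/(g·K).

Heat gained plus heat lost sum to zero:
126.7·0.466·(T − 298.2) + 473.5·2.44·(T − 12.32) + 107.4·0.227·(T − 12.32) = 0
59.04(T − 298.2) + 1155.3(T − 12.32) + 24.38(T − 12.32) = 0
1238.8 T = 32141
T ≈ 25.95 °C

T_f ≈ 25.9 °C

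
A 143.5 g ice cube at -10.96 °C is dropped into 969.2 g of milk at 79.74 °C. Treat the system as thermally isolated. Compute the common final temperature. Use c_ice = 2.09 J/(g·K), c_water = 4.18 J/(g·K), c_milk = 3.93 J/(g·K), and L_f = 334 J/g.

T_f ≈ 57.3 °C

Let T be the final temperature. ΣQ_i = 0:
warm ice to 0 °C: 143.5·2.09·(0 − (-10.96)) = 3287.1
  melt ice: 143.5·334 = 47929
  warm the meltwater: 599.83 T
  milk cools: 969.2·3.93·(T − 79.74) = 3809(T − 79.74)
4408.8 T = 303726 − 51216 = 252510
T ≈ 57.27 °C — above 0 °C, consistent with complete melting.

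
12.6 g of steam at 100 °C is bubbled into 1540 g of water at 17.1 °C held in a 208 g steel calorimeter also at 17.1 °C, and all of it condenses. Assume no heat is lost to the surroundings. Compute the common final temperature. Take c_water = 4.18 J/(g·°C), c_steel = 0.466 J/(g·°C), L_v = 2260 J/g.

T_f ≈ 22.1 °C

Energy conservation, ΣQ = 0:
latent heat released on condensation: 12.6·2260 = 28476; condensate cools 100→T: 12.6·4.18·(T − 100) = 52.67(T − 100); water warms: 1540·4.18·(T − 17.1) = 6437.2(T − 17.1); cup: 96.93(T − 17.1)
6586.8 T = 28476 + 5266.8 + 111734 = 145476
T ≈ 22.09 °C, under the boiling point, so the assumption holds.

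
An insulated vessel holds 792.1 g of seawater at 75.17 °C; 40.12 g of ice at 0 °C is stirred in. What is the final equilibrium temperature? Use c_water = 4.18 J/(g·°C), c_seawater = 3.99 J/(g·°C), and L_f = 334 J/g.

T_f ≈ 67.4 °C

Conservation of energy gives ΣQ = 0:
melt ice: 40.12·334 = 13400; meltwater 0→T: 40.12·4.18·T = 167.7 T; seawater: 3160.5(T − 75.17)
3328.2 T = 237573 − 13400 = 224173
T ≈ 67.36 °C — above 0 °C, consistent with complete melting.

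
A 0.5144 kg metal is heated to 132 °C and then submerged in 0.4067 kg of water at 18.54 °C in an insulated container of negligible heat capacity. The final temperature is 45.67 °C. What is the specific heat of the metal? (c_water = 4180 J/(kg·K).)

c ≈ 1040 J/(kg·K)

Heat lost by the metal = heat gained by the water:
0.5144·c·(132 − 45.67) = 0.4067·4180·(45.67 − 18.54)
44.41 c = 46121  ⇒  c ≈ 1039 J/(kg·K)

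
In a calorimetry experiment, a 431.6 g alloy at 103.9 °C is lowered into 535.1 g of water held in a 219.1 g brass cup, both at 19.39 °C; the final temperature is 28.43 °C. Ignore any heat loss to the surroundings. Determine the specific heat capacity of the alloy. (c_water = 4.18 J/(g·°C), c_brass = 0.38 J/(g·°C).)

c ≈ 0.644 J/(g·°C)

Net heat exchanged in the isolated system is zero:
431.6·c·(28.43 − 103.9) + 535.1·4.18·(28.43 − 19.39) + 219.1·0.38·(28.43 − 19.39) = 0
-32573 c = -20973
c = -20973/-32573 ≈ 0.6439 J/(g·°C)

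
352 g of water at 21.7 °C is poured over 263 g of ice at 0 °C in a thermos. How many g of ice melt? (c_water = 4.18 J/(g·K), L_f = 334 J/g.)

m_melted ≈ 95.6 g

Cooling the water to 0 °C releases 352×4.18×21.7 = 31929 J.
Fully melting the ice requires m_ice L_f = 263×334 = 87842 J.
31929 J < 87842 J, so only part of the ice melts and the system sits at 0 °C.
Mass melted = 31929/334 ≈ 95.59 g.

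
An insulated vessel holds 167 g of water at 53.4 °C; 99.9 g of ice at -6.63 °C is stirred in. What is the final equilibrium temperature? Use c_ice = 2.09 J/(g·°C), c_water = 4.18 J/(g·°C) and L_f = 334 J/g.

Let T be the final temperature. ΣQ_i = 0:
warm ice to 0 °C: 99.9×2.09×(0 − (-6.63)) = 1384.3
  melt ice: 99.9×334 = 33367
  warm the meltwater: 417.58 T
  water cools: 167×4.18×(T − 53.4) = 698.06(T − 53.4)
1115.6 T = 37276 − 34751 = 2525.5
T ≈ 2.26 °C (positive, so assuming full melt was valid).

T_f ≈ 2.3 °C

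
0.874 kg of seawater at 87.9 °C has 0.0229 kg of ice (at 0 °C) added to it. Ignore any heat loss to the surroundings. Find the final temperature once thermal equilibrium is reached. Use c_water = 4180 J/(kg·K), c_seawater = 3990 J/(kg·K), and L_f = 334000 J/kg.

Energy conservation, ΣQ = 0:
fusion: m_ice L_f = 0.0229×334000 = 7648.6
  warm the meltwater: 95.72 T
  seawater: 3487.3(T − 87.9)
3583 T = 306530 − 7648.6 = 298882
T ≈ 83.42 °C — above 0 °C, consistent with complete melting.

T_f ≈ 83.4 °C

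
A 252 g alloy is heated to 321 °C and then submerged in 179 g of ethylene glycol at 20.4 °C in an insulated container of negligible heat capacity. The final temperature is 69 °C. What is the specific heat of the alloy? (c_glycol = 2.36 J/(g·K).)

c ≈ 0.323 J/(g·K)

Conservation of energy gives ΣQ = 0:
252×c×(69 − 321) + 179×2.36×(69 − 20.4) = 0
-63504 c = -20531
c = -20531/-63504 ≈ 0.3233 J/(g·K)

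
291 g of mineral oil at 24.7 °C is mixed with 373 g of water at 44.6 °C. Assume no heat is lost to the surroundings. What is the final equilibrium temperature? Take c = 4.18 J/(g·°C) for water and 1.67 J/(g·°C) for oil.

T_f ≈ 39.9 °C

With ΣQ=0 the equilibrium temperature is the m·c-weighted mean:
T_f = (1559.1·44.6 + 485.97·24.7) / (1559.1 + 485.97)
    = 81541 / 2045.1 ≈ 39.87 °C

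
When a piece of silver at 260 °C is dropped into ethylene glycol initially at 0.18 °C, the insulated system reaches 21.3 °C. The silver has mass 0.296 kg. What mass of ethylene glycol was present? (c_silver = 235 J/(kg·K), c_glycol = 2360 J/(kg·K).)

Energy conservation, ΣQ = 0:
0.296×235×(21.3 − 260) + m×2360×(21.3 − 0.18) = 0
49843 m = 16604
m = 16604/49843 ≈ 0.3331 kg

m ≈ 0.333 kg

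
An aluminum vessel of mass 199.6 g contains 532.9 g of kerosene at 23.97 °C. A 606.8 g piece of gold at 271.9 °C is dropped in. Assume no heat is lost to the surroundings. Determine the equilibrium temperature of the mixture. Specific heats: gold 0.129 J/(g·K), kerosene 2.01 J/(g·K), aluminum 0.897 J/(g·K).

T_f ≈ 38.6 °C

With ΣQ=0 the equilibrium temperature is the m·c-weighted mean:
T_f = (78.28·271.9 + 1071.1·23.97 + 179.04·23.97) / (78.28 + 1071.1 + 179.04)
    = 51250 / 1328.4 ≈ 38.58 °C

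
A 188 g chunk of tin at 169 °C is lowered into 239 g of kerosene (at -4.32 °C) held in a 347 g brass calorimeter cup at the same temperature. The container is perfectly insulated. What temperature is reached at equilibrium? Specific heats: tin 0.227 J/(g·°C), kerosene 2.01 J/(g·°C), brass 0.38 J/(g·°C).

T_f ≈ 7.0 °C

T_f = Σ m_i c_i T_i / Σ m_i c_i:
T_f = (42.68*169 + 480.39*(-4.32) + 131.86*(-4.32)) / (42.68 + 480.39 + 131.86)
    = 4567.3 / 654.93 ≈ 6.97 °C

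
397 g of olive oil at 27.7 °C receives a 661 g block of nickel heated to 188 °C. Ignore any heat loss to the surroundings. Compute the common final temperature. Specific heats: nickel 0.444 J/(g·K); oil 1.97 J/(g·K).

T_f ≈ 71.4 °C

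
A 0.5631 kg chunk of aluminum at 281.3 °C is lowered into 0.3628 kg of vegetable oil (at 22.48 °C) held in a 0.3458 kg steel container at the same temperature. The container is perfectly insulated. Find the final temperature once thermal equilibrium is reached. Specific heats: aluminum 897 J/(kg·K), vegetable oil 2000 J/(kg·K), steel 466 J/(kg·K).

Heat gained plus heat lost sum to zero:
0.5631×897×(T − 281.3) + 0.3628×2000×(T − 22.48) + 0.3458×466×(T − 22.48) = 0
(505.1 + 725.6 + 161.14) T = 505.1×281.3 + 725.6×22.48 + 161.14×22.48
T = 162019/1391.8 ≈ 116.41 °C

T_f ≈ 116.4 °C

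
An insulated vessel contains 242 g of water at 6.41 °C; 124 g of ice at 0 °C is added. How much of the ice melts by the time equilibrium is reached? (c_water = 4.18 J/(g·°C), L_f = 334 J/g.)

Heat available from the water dropping to 0 °C: 242×4.18×6.41 = 6484.1 J.
To melt every bit of ice: 124×334 = 41416 J.
Since 6484.1 < 41416 J, not all the ice melts; equilibrium is at 0 °C.
Mass melted = 6484.1/334 ≈ 19.41 g.

m_melted ≈ 19.4 g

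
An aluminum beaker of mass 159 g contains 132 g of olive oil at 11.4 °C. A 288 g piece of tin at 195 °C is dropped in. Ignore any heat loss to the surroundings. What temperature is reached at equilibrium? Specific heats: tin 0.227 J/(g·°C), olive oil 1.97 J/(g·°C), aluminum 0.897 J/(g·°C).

T_f ≈ 37.0 °C

Let T be the final temperature. ΣQ_i = 0:
288·0.227·(T − 195) + 132·1.97·(T − 11.4) + 159·0.897·(T − 11.4) = 0
65.38(T − 195) + 260.04(T − 11.4) + 142.62(T − 11.4) = 0
(65.38 + 260.04 + 142.62) T = 65.38·195 + 260.04·11.4 + 142.62·11.4
T ≈ 37.05 °C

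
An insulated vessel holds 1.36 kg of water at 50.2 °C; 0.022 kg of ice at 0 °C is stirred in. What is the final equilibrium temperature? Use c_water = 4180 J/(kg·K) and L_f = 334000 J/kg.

T_f ≈ 48.1 °C

Net heat exchanged in the isolated system is zero:
fusion: m_ice L_f = 0.022×334000 = 7348
  warm the meltwater: 91.96 T
  water cools: 1.36×4180×(T − 50.2) = 5684.8(T − 50.2)
5776.8 T = 285377 − 7348 = 278029
T ≈ 48.13 °C — above 0 °C, consistent with complete melting.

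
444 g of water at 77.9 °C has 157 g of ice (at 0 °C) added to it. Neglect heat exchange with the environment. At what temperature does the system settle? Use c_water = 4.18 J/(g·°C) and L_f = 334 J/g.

T_f ≈ 36.7 °C

Energy balance with sensible and latent terms:
fusion: m_ice L_f = 157·334 = 52438; meltwater 0→T: 157·4.18·T = 656.26 T; water: 1855.9(T − 77.9)
2512.2 T = 144576 − 52438 = 92138
T ≈ 36.68 °C — above 0 °C, consistent with complete melting.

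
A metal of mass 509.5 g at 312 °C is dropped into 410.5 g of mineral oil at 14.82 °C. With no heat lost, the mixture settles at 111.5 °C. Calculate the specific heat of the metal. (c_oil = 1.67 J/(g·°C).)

c ≈ 0.649 J/(g·°C)

Energy conservation, ΣQ = 0:
509.5×c×(111.5 − 312) + 410.5×1.67×(111.5 − 14.82) = 0
-102155 c = -66278
c = -66278/-102155 ≈ 0.6488 J/(g·°C)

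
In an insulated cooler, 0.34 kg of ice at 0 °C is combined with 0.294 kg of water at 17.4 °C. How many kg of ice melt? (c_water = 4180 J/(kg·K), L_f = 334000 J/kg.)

Heat available from the water dropping to 0 °C: 0.294×4180×17.4 = 21383 J.
Melting all 0.34 kg of ice would need 0.34×334000 = 113560 J.
That's not enough to melt it all — equilibrium is at 0 °C with ice remaining.
m_melted×334000 = 21383  ⇒  m_melted ≈ 0.06402 kg.

m_melted ≈ 0.064 kg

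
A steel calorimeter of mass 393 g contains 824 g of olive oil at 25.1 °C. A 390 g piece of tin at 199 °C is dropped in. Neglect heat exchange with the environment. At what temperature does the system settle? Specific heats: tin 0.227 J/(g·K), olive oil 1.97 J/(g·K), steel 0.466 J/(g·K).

T_f ≈ 33.2 °C

Let T be the final temperature. ΣQ_i = 0:
390·0.227·(T − 199) + 824·1.97·(T − 25.1) + 393·0.466·(T − 25.1) = 0
1894.9 T = 62959
T ≈ 33.22 °C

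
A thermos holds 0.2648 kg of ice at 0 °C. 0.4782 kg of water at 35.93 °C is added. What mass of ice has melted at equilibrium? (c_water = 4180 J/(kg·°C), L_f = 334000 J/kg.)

m_melted ≈ 0.215 kg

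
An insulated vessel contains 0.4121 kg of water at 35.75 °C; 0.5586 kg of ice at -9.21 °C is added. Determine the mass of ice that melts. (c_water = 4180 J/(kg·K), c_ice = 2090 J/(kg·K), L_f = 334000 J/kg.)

Cooling the water to 0 °C releases 0.4121·4180·35.75 = 61582 J.
Warming the ice to 0 °C takes 0.5586·2090·9.21 = 10752 J, leaving 50830 J for melting.
Fully melting the ice requires m_ice L_f = 0.5586·334000 = 186572 J.
Since 50830 < 186572 J, not all the ice melts; equilibrium is at 0 °C.
m_melt = 50830 / L_f = 0.1522 kg.

m_melted ≈ 0.152 kg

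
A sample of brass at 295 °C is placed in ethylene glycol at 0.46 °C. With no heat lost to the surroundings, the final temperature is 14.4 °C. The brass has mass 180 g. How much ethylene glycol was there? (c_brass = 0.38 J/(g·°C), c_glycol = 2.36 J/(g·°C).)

m ≈ 583 g

|Q_brass| = |Q_glycol|:
180·0.38·(295 − 14.4) = m·2.36·(14.4 − 0.46)
32.9 m = 19193  ⇒  m ≈ 583.4 g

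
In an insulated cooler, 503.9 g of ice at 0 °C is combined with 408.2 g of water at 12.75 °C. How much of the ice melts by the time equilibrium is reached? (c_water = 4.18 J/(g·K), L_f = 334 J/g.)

m_melted ≈ 65.1 g

Water can give up m c ΔT = 408.2·4.18·12.75 = 21755 J before reaching 0 °C.
Melting all 503.9 g of ice would need 503.9·334 = 168303 J.
That's not enough to melt it all — equilibrium is at 0 °C with ice remaining.
m_melted·334 = 21755  ⇒  m_melted ≈ 65.13 g.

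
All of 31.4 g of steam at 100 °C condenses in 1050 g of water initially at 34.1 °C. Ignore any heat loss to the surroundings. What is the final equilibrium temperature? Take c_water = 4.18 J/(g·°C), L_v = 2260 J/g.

T_f ≈ 51.7 °C

Energy balance with sensible and latent terms:
latent heat released on condensation: 31.4×2260 = 70964; condensate cools 100→T: 31.4×4.18×(T − 100) = 131.25(T − 100); water warms: 1050×4.18×(T − 34.1) = 4389(T − 34.1)
4520.3 T = 70964 + 13125 + 149665 = 233754
T ≈ 51.71 °C — below 100 °C, confirming all the steam condensed.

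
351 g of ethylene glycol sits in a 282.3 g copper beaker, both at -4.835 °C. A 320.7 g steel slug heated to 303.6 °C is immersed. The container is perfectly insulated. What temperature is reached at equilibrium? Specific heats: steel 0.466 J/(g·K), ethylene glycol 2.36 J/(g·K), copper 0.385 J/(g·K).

T_f ≈ 37.6 °C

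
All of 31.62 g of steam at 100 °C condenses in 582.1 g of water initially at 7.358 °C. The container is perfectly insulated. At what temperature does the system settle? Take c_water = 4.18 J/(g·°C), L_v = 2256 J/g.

T_f ≈ 39.9 °C

Setting the total heat transfer to zero:
latent heat released on condensation: 31.62·2256 = 71335
  condensed water 100 °C→T: 132.17(T − 100)
  original water: 2433.2(T − 7.358)
2565.3 T = 71335 + 13217 + 17903 = 102455
T ≈ 39.94 °C — below 100 °C, confirming all the steam condensed.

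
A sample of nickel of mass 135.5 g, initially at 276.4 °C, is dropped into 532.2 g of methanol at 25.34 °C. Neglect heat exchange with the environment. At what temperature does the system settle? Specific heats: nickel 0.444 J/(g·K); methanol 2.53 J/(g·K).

T_f ≈ 36.1 °C

With ΣQ=0 the equilibrium temperature is the m·c-weighted mean:
T_f = (60.16·276.4 + 1346.5·25.34) / (60.16 + 1346.5)
    = 50748 / 1406.6 ≈ 36.08 °C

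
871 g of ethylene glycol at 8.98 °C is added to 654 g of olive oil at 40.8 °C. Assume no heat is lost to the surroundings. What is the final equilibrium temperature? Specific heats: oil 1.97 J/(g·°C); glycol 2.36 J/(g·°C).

T_f ≈ 21.2 °C

T_f is the heat-capacity-weighted average of the initial temperatures:
T_f = (1288.4·40.8 + 2055.6·8.98) / (1288.4 + 2055.6)
    = 71025 / 3343.9 ≈ 21.24 °C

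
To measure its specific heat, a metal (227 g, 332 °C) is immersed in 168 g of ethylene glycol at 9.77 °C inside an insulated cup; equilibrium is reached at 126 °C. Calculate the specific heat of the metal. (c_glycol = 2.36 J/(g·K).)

m_s c (T_s − T_f) = m_glycol c_glycol (T_f − T_0):
227·c·(332 − 126) = 168·2.36·(126 − 9.77)
46762 c = 46083  ⇒  c ≈ 0.9855 J/(g·K)

c ≈ 0.985 J/(g·K)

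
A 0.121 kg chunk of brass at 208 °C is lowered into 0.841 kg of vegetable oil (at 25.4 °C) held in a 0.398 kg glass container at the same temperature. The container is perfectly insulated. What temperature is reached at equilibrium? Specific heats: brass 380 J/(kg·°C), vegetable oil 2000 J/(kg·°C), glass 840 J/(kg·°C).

Taking heat into each body as positive, Σ m c ΔT = 0:
0.121·380·(T − 208) + 0.841·2000·(T − 25.4) + 0.398·840·(T − 25.4) = 0
45.98(T − 208) + 1682(T − 25.4) + 334.32(T − 25.4) = 0
2062.3 T = 60778
T ≈ 29.47 °C

T_f ≈ 29.5 °C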